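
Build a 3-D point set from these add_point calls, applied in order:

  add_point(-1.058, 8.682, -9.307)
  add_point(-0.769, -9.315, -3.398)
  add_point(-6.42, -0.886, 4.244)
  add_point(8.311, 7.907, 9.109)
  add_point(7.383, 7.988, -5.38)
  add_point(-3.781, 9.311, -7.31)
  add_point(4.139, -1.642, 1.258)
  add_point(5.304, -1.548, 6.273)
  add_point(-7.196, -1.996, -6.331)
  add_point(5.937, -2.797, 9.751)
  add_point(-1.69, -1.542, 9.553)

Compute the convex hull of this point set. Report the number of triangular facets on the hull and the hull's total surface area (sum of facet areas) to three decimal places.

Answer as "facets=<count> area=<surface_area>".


Points on the hull: [0, 1, 2, 3, 4, 5, 8, 9, 10] (9 of 11).

Facet areas (half cross-product norm):
  f1: (p0, p1, p8) → 59.9239
  f2: (p4, p0, p1) → 86.3488
  f3: (p9, p10, p3) → 42.3995
  f4: (p9, p10, p1) → 58.0701
  f5: (p9, p4, p3) → 79.6302
  f6: (p9, p4, p1) → 138.0956
  f7: (p5, p4, p3) → 80.5452
  f8: (p5, p4, p0) → 14.0139
  f9: (p5, p0, p8) → 20.2494
  f10: (p2, p10, p3) → 45.1689
  f11: (p2, p5, p3) → 134.6263
  f12: (p2, p5, p8) → 63.1326
  f13: (p2, p1, p8) → 52.4032
  f14: (p2, p10, p1) → 45.1651
Σ area = 919.773

Euler characteristic 9−21+14 = 2 ✓

facets=14 area=919.773


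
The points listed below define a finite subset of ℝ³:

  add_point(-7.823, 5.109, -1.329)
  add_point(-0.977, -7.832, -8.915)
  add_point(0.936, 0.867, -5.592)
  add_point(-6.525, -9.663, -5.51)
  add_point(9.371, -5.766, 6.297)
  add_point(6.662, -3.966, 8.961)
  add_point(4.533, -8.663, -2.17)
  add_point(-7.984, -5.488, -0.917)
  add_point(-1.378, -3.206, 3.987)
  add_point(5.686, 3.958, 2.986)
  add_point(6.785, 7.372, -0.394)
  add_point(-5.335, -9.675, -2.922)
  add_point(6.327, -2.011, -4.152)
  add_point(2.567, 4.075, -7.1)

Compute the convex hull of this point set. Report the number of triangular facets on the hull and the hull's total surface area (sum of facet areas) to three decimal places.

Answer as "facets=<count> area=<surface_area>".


facets=22 area=813.077

Hull vertices (13/14): indices [0, 1, 3, 4, 5, 6, 7, 8, 9, 10, 11, 12, 13].

Facet areas (half cross-product norm):
  f1: (p5, p10, p4) → 30.8053
  f2: (p11, p5, p7) → 46.9641
  f3: (p11, p5, p4) → 37.1720
  f4: (p12, p13, p1) → 40.4464
  f5: (p12, p10, p4) → 58.1804
  f6: (p12, p13, p10) → 32.2722
  f7: (p0, p13, p10) → 51.1781
  f8: (p0, p13, p1) → 74.5619
  f9: (p3, p11, p7) → 7.5475
  f10: (p3, p0, p7) → 26.4559
  f11: (p3, p0, p1) → 52.0170
  f12: (p6, p11, p4) → 41.7983
  f13: (p6, p12, p4) → 36.0353
  f14: (p6, p12, p1) → 31.0360
  f15: (p6, p3, p1) → 29.4245
  f16: (p6, p3, p11) → 12.4093
  f17: (p8, p5, p7) → 14.2877
  f18: (p8, p0, p7) → 43.7630
  f19: (p8, p0, p5) → 36.5553
  f20: (p9, p5, p10) → 8.4122
  f21: (p9, p0, p10) → 35.0116
  f22: (p9, p0, p5) → 66.7431
Σ area = 813.077

Check V−E+F: 13 − 33 + 22 = 2.


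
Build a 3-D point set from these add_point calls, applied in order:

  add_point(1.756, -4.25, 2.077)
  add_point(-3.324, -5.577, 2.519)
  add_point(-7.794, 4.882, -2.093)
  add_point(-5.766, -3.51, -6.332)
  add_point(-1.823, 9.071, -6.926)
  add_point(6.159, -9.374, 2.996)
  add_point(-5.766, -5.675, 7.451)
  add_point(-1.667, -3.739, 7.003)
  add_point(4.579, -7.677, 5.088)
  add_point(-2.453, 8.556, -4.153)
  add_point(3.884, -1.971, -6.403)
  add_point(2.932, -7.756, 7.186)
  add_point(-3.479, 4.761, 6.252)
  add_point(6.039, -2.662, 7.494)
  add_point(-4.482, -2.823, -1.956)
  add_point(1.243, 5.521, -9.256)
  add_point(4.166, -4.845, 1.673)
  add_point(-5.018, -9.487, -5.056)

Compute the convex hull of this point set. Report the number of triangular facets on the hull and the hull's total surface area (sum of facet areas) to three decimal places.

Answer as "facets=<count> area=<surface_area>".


Points on the hull: [2, 3, 4, 5, 6, 9, 10, 11, 12, 13, 15, 17] (12 of 18).

Facet areas (half cross-product norm):
  f1: (p6, p17, p2) → 85.7630
  f2: (p3, p17, p2) → 18.4833
  f3: (p3, p15, p17) → 25.1295
  f4: (p10, p17, p5) → 67.2549
  f5: (p10, p15, p17) → 45.9810
  f6: (p11, p17, p5) → 38.0791
  f7: (p11, p6, p17) → 57.9131
  f8: (p4, p9, p2) → 8.1561
  f9: (p4, p3, p2) → 42.0586
  f10: (p4, p3, p15) → 30.8437
  f11: (p12, p6, p2) → 50.4986
  f12: (p12, p9, p2) → 31.8392
  f13: (p13, p11, p6) → 25.4494
  f14: (p13, p12, p6) → 58.6233
  f15: (p13, p11, p5) → 16.5200
  f16: (p13, p10, p5) → 49.0559
  f17: (p13, p10, p15) → 53.7870
  f18: (p13, p4, p15) → 50.3533
  f19: (p13, p4, p9) → 20.7081
  f20: (p13, p12, p9) → 65.6399
Σ area = 842.137

Euler characteristic 12−30+20 = 2 ✓

facets=20 area=842.137


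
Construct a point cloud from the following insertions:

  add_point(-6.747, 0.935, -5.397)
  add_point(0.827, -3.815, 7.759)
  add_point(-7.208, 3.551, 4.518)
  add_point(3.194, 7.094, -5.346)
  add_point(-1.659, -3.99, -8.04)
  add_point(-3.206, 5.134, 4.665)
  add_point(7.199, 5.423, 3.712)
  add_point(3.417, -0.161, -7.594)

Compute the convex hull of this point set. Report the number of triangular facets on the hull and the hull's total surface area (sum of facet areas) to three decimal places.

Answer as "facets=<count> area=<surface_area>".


facets=12 area=549.100

8 of the 8 inputs are extreme points: [0, 1, 2, 3, 4, 5, 6, 7].

Facet areas (half cross-product norm):
  f1: (p5, p1, p2) → 22.1262
  f2: (p5, p1, p6) → 50.6103
  f3: (p5, p3, p2) → 22.0623
  f4: (p5, p3, p6) → 49.9042
  f5: (p0, p3, p2) → 59.7172
  f6: (p0, p3, p4) → 43.0361
  f7: (p0, p1, p2) → 58.1850
  f8: (p0, p4, p1) → 58.5586
  f9: (p7, p3, p6) → 37.9824
  f10: (p7, p3, p4) → 19.8818
  f11: (p7, p1, p6) → 77.0876
  f12: (p7, p4, p1) → 49.9484
Σ area = 549.100

Euler: V−E+F = 8−18+12 = 2.


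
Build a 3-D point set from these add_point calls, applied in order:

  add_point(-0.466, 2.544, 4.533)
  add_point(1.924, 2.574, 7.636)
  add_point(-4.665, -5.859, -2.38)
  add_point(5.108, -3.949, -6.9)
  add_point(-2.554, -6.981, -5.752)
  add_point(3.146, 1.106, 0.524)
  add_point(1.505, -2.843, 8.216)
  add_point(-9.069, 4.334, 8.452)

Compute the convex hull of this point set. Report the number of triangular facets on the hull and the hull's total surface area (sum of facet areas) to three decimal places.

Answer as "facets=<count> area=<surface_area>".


facets=12 area=428.013

8 of the 8 inputs are extreme points: [0, 1, 2, 3, 4, 5, 6, 7].

Facet areas (half cross-product norm):
  f1: (p4, p3, p7) → 78.6541
  f2: (p6, p4, p3) → 61.3756
  f3: (p5, p3, p7) → 47.3673
  f4: (p5, p0, p7) → 10.6151
  f5: (p2, p4, p7) → 14.4277
  f6: (p2, p6, p7) → 78.0379
  f7: (p2, p6, p4) → 22.6026
  f8: (p1, p0, p7) → 18.3750
  f9: (p1, p6, p7) → 30.4158
  f10: (p1, p5, p0) → 10.7660
  f11: (p1, p6, p3) → 42.5076
  f12: (p1, p5, p3) → 12.8680
Σ area = 428.013

Check V−E+F: 8 − 18 + 12 = 2.


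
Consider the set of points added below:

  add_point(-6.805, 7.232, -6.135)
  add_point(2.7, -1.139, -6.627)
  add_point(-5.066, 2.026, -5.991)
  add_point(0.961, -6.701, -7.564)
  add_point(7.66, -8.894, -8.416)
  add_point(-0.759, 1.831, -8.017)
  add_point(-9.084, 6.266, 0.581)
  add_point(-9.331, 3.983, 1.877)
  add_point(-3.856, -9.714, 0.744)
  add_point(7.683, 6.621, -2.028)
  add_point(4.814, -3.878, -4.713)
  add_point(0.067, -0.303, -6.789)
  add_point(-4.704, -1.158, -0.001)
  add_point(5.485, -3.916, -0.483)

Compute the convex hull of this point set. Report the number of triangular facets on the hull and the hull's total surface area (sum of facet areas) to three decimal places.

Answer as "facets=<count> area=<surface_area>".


facets=16 area=709.651

10 of the 14 inputs are extreme points: [0, 2, 3, 4, 5, 6, 7, 8, 9, 13].

Triangle areas on the boundary:
  f1: (p6, p9, p7) → 21.9852
  f2: (p6, p0, p7) → 7.4931
  f3: (p6, p0, p9) → 53.8828
  f4: (p5, p4, p9) → 77.3038
  f5: (p5, p0, p9) → 46.9495
  f6: (p13, p4, p9) → 49.1855
  f7: (p13, p8, p4) → 53.1778
  f8: (p13, p9, p7) → 89.1381
  f9: (p13, p8, p7) → 80.7179
  f10: (p3, p5, p0) → 23.2753
  f11: (p3, p8, p4) → 31.7609
  f12: (p3, p5, p4) → 27.1033
  f13: (p2, p3, p0) → 9.5480
  f14: (p2, p3, p8) → 53.3762
  f15: (p2, p0, p7) → 23.7634
  f16: (p2, p8, p7) → 60.9902
Σ area = 709.651

Euler characteristic 10−24+16 = 2 ✓


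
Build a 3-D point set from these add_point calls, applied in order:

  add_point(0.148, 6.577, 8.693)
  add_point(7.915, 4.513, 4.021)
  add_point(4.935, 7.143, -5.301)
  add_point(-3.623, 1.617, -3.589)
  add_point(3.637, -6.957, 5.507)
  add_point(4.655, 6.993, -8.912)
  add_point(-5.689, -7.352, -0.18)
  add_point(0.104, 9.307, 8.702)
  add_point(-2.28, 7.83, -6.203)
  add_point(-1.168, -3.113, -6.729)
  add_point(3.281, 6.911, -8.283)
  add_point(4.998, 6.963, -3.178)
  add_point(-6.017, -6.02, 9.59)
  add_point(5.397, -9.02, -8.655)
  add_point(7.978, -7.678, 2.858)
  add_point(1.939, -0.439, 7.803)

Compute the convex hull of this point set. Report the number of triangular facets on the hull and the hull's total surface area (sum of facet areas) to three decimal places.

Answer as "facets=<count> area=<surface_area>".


facets=24 area=1013.663

Points on the hull: [0, 1, 2, 4, 5, 6, 7, 8, 9, 11, 12, 13, 14, 15] (14 of 16).

Per-facet area ½‖(b−a)×(c−a)‖:
  f1: (p1, p15, p14) → 44.9674
  f2: (p1, p15, p7) → 39.5040
  f3: (p1, p13, p14) → 71.1918
  f4: (p1, p13, p5) → 106.3465
  f5: (p6, p14, p12) → 67.9637
  f6: (p6, p13, p14) → 75.4680
  f7: (p4, p14, p12) → 4.1890
  f8: (p4, p15, p12) → 33.8830
  f9: (p4, p15, p14) → 15.8620
  f10: (p0, p7, p12) → 8.7863
  f11: (p0, p15, p12) → 34.1067
  f12: (p0, p15, p7) → 2.5780
  f13: (p2, p5, p7) → 11.0782
  f14: (p2, p1, p5) → 6.8290
  f15: (p9, p13, p5) → 52.9288
  f16: (p9, p6, p13) → 39.8260
  f17: (p11, p1, p7) → 41.9070
  f18: (p11, p2, p7) → 6.6185
  f19: (p11, p2, p1) → 3.4760
  f20: (p8, p9, p5) → 40.2248
  f21: (p8, p9, p6) → 45.8825
  f22: (p8, p5, p7) → 55.4143
  f23: (p8, p7, p12) → 124.7602
  f24: (p8, p6, p12) → 79.8715
Σ area = 1013.663

Euler characteristic 14−36+24 = 2 ✓


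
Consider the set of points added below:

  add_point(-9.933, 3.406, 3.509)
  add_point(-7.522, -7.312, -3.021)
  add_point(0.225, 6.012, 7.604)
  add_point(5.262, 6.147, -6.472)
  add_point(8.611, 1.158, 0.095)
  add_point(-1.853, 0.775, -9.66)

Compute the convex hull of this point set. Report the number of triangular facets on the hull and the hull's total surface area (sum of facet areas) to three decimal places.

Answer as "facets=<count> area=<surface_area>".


Points on the hull: [0, 1, 2, 3, 4, 5] (6 of 6).

Facet areas (half cross-product norm):
  f1: (p5, p1, p0) → 74.5824
  f2: (p5, p1, p4) → 85.1428
  f3: (p3, p5, p0) → 74.1918
  f4: (p3, p5, p4) → 41.1705
  f5: (p2, p1, p0) → 70.3391
  f6: (p2, p1, p4) → 107.6354
  f7: (p2, p3, p0) → 84.1026
  f8: (p2, p3, p4) → 54.5373
Σ area = 591.702

Euler: V−E+F = 6−12+8 = 2.

facets=8 area=591.702


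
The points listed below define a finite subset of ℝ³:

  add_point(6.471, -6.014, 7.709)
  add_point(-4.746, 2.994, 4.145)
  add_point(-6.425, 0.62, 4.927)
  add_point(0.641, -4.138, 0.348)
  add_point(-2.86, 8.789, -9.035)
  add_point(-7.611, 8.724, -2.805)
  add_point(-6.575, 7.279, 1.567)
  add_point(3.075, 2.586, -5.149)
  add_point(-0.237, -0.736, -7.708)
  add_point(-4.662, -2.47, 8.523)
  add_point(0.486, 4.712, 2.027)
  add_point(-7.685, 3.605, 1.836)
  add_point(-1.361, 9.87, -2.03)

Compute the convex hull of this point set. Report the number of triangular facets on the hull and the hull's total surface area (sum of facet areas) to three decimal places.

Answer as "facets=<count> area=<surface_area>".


facets=20 area=607.085

12 of the 13 inputs are extreme points: [0, 2, 3, 4, 5, 6, 7, 8, 9, 10, 11, 12].

Facet areas (half cross-product norm):
  f1: (p5, p4, p12) → 21.7572
  f2: (p5, p8, p11) → 42.9710
  f3: (p5, p8, p4) → 39.0104
  f4: (p7, p8, p0) → 41.5903
  f5: (p7, p8, p4) → 24.7726
  f6: (p7, p12, p0) → 69.4072
  f7: (p7, p4, p12) → 30.8048
  f8: (p10, p12, p0) → 11.3384
  f9: (p10, p9, p0) → 61.4788
  f10: (p2, p8, p11) → 28.5722
  f11: (p2, p9, p8) → 32.3706
  f12: (p3, p8, p0) → 22.7479
  f13: (p3, p9, p0) → 45.4938
  f14: (p3, p9, p8) → 33.4145
  f15: (p6, p5, p12) → 14.5380
  f16: (p6, p10, p12) → 21.4530
  f17: (p6, p10, p9) → 40.5962
  f18: (p6, p5, p11) → 8.6787
  f19: (p6, p2, p11) → 6.8679
  f20: (p6, p2, p9) → 9.2210
Σ area = 607.085

Euler characteristic 12−30+20 = 2 ✓


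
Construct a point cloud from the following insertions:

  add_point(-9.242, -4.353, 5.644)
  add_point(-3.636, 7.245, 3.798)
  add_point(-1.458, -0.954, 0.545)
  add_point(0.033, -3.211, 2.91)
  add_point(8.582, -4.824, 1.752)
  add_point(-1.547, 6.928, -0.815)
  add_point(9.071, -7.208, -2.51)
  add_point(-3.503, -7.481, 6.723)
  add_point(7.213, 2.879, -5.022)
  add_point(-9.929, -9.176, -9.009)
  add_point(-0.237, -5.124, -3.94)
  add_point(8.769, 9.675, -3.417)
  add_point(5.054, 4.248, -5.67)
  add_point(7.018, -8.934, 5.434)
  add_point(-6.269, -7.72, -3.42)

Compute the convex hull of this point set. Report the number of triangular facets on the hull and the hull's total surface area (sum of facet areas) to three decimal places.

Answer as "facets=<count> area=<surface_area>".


facets=18 area=1000.454

Extreme-point indices: [0, 1, 4, 5, 6, 7, 8, 9, 11, 12, 13] — 11 of 15 on the boundary.

Facet areas (half cross-product norm):
  f1: (p8, p6, p9) → 105.3412
  f2: (p8, p11, p6) → 21.8479
  f3: (p13, p6, p9) → 84.4618
  f4: (p13, p7, p9) → 88.5605
  f5: (p13, p1, p11) → 135.5521
  f6: (p13, p1, p7) → 79.7519
  f7: (p5, p11, p9) → 94.7833
  f8: (p5, p1, p9) → 48.9103
  f9: (p5, p1, p11) → 22.5838
  f10: (p0, p7, p9) → 51.0937
  f11: (p0, p1, p9) → 99.1315
  f12: (p0, p1, p7) → 42.9960
  f13: (p12, p11, p9) → 19.9470
  f14: (p12, p8, p9) → 25.6516
  f15: (p12, p8, p11) → 9.1096
  f16: (p4, p11, p6) → 37.2599
  f17: (p4, p13, p6) → 13.6749
  f18: (p4, p13, p11) → 19.7970
Σ area = 1000.454

Euler: V−E+F = 11−27+18 = 2.


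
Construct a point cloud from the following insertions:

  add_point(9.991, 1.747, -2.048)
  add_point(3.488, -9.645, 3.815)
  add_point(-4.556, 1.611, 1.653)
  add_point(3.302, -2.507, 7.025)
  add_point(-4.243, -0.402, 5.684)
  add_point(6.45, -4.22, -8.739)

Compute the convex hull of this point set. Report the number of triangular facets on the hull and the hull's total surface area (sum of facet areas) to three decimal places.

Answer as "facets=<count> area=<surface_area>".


facets=8 area=411.202

Points on the hull: [0, 1, 2, 3, 4, 5] (6 of 6).

Area of each hull facet:
  f1: (p5, p0, p2) → 71.0224
  f2: (p5, p1, p2) → 92.5320
  f3: (p5, p1, p0) → 64.2274
  f4: (p3, p1, p0) → 47.1612
  f5: (p4, p0, p2) → 33.4789
  f6: (p4, p3, p0) → 45.5698
  f7: (p4, p1, p2) → 26.6983
  f8: (p4, p3, p1) → 30.5116
Σ area = 411.202

Euler characteristic 6−12+8 = 2 ✓


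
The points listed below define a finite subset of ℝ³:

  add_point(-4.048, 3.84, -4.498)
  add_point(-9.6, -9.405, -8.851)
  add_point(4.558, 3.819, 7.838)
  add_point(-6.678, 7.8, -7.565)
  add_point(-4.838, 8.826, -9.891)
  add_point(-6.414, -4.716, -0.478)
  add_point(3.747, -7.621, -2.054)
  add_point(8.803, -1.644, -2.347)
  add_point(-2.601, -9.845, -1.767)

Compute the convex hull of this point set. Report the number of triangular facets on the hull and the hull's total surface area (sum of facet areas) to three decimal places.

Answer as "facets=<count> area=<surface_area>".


facets=12 area=771.765

Extreme-point indices: [1, 2, 3, 4, 5, 6, 7, 8] — 8 of 9 on the boundary.

Triangle areas on the boundary:
  f1: (p4, p7, p1) → 164.0737
  f2: (p2, p4, p7) → 114.0074
  f3: (p3, p4, p1) → 25.5644
  f4: (p3, p2, p4) → 29.0084
  f5: (p5, p8, p1) → 30.9479
  f6: (p5, p8, p2) → 52.4239
  f7: (p5, p3, p1) → 72.7269
  f8: (p5, p3, p2) → 114.3192
  f9: (p6, p2, p7) → 48.0542
  f10: (p6, p8, p2) → 49.0581
  f11: (p6, p7, p1) → 45.1790
  f12: (p6, p8, p1) → 26.4018
Σ area = 771.765

Euler characteristic 8−18+12 = 2 ✓


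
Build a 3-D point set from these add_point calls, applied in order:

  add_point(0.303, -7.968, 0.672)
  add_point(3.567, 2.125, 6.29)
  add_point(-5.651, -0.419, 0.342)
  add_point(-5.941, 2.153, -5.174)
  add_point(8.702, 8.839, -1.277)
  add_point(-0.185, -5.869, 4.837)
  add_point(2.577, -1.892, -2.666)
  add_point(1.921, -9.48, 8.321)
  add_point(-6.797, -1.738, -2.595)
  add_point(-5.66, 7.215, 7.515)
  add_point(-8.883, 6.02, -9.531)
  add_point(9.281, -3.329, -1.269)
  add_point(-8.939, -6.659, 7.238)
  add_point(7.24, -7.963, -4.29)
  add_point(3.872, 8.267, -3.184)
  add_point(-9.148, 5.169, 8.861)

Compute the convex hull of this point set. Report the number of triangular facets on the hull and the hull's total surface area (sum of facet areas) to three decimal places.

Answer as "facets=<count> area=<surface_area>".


Hull vertices (12/16): indices [0, 1, 4, 7, 8, 9, 10, 11, 12, 13, 14, 15].

Facet areas (half cross-product norm):
  f1: (p12, p10, p15) → 109.4867
  f2: (p7, p12, p15) → 65.1342
  f3: (p14, p10, p4) → 3.6462
  f4: (p9, p14, p4) → 35.1629
  f5: (p9, p10, p15) → 36.7653
  f6: (p9, p14, p10) → 99.7534
  f7: (p1, p4, p11) → 56.7726
  f8: (p1, p7, p11) → 62.1094
  f9: (p1, p9, p4) → 59.1189
  f10: (p1, p7, p15) → 79.1211
  f11: (p1, p9, p15) → 19.3382
  f12: (p13, p7, p11) → 39.3198
  f13: (p13, p4, p11) → 22.9904
  f14: (p13, p10, p4) → 160.8599
  f15: (p8, p12, p10) → 30.6204
  f16: (p8, p13, p10) → 75.0869
  f17: (p0, p7, p12) → 42.2802
  f18: (p0, p13, p7) → 31.2164
  f19: (p0, p8, p12) → 50.6777
  f20: (p0, p8, p13) → 39.2972
Σ area = 1118.758

Euler characteristic 12−30+20 = 2 ✓

facets=20 area=1118.758


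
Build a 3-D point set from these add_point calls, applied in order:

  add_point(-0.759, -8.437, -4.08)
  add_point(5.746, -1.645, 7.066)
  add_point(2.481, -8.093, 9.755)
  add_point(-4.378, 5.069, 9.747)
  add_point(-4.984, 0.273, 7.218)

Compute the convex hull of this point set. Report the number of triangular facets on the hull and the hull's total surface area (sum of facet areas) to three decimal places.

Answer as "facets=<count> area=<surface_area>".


facets=6 area=318.713

Extreme-point indices: [0, 1, 2, 3, 4] — 5 of 5 on the boundary.

Triangle areas on the boundary:
  f1: (p2, p0, p4) → 76.6746
  f2: (p2, p0, p1) → 53.4280
  f3: (p3, p0, p4) → 22.3262
  f4: (p3, p0, p1) → 90.5840
  f5: (p3, p2, p4) → 27.7570
  f6: (p3, p2, p1) → 47.9429
Σ area = 318.713

Check V−E+F: 5 − 9 + 6 = 2.


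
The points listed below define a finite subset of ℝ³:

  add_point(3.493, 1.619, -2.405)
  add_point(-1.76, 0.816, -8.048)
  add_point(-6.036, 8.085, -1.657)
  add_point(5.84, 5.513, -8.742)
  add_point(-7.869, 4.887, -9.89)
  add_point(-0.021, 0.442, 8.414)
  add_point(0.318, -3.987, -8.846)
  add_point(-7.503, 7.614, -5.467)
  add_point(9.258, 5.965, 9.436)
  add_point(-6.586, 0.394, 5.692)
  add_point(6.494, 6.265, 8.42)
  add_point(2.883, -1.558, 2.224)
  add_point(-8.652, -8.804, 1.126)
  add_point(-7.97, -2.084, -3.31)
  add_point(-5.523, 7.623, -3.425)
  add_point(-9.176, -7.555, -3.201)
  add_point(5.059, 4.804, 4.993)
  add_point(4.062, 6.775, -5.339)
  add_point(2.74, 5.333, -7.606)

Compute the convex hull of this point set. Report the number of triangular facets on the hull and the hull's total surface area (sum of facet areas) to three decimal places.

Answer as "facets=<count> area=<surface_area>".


facets=22 area=953.469

Points on the hull: [2, 3, 4, 5, 6, 7, 8, 9, 10, 11, 12, 15, 17] (13 of 19).

Triangle areas on the boundary:
  f1: (p6, p4, p15) → 67.4050
  f2: (p6, p3, p4) → 63.6681
  f3: (p6, p3, p8) → 100.8825
  f4: (p6, p11, p8) → 41.9841
  f5: (p17, p2, p8) → 84.9054
  f6: (p17, p3, p8) → 24.5765
  f7: (p10, p2, p8) → 7.6105
  f8: (p10, p9, p2) → 76.0325
  f9: (p7, p9, p2) → 18.4446
  f10: (p7, p4, p15) → 36.8696
  f11: (p7, p17, p2) → 22.2498
  f12: (p7, p3, p4) → 35.3782
  f13: (p7, p17, p3) → 20.9023
  f14: (p12, p11, p8) → 48.4457
  f15: (p12, p7, p15) → 32.0795
  f16: (p12, p7, p9) → 69.4451
  f17: (p12, p6, p15) → 23.4425
  f18: (p12, p6, p11) → 73.6485
  f19: (p5, p12, p8) → 38.2761
  f20: (p5, p12, p9) → 34.7970
  f21: (p5, p10, p8) → 10.0548
  f22: (p5, p10, p9) → 22.3712
Σ area = 953.469

Check V−E+F: 13 − 33 + 22 = 2.


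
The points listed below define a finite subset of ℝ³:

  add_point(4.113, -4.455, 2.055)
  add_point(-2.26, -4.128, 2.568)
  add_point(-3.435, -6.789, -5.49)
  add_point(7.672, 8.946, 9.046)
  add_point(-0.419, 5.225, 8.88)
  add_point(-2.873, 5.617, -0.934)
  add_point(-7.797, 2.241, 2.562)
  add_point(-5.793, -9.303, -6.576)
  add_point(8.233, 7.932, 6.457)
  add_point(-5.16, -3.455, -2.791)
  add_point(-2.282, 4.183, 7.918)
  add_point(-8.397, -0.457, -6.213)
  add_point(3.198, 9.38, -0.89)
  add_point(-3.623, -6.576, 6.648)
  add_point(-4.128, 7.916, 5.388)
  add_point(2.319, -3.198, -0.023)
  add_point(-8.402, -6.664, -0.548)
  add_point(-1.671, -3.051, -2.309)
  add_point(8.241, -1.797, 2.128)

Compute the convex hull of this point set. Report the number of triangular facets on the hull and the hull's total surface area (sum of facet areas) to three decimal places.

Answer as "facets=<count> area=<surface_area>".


facets=26 area=849.165

Points on the hull: [0, 2, 3, 4, 5, 6, 7, 8, 10, 11, 12, 13, 14, 16, 18] (15 of 19).

Triangle areas on the boundary:
  f1: (p14, p3, p12) → 51.0171
  f2: (p13, p3, p18) → 86.4983
  f3: (p13, p7, p16) → 26.3141
  f4: (p8, p12, p18) → 47.2249
  f5: (p8, p3, p18) → 10.8177
  f6: (p8, p3, p12) → 10.4668
  f7: (p2, p12, p18) → 92.5851
  f8: (p2, p7, p18) → 11.4627
  f9: (p11, p2, p12) → 65.0605
  f10: (p11, p2, p7) → 14.4932
  f11: (p11, p7, p16) → 28.3831
  f12: (p0, p7, p18) → 21.0268
  f13: (p0, p13, p18) → 12.9755
  f14: (p0, p13, p7) → 60.2542
  f15: (p4, p14, p3) → 23.5054
  f16: (p4, p13, p3) → 42.8069
  f17: (p5, p14, p12) → 24.4306
  f18: (p5, p11, p12) → 20.3378
  f19: (p5, p11, p14) → 26.5942
  f20: (p6, p11, p16) → 34.9670
  f21: (p6, p11, p14) → 26.2251
  f22: (p6, p13, p16) → 38.6921
  f23: (p10, p4, p13) → 10.3723
  f24: (p10, p6, p13) → 39.5633
  f25: (p10, p4, p14) → 5.6176
  f26: (p10, p6, p14) → 17.4729
Σ area = 849.165

Euler characteristic 15−39+26 = 2 ✓


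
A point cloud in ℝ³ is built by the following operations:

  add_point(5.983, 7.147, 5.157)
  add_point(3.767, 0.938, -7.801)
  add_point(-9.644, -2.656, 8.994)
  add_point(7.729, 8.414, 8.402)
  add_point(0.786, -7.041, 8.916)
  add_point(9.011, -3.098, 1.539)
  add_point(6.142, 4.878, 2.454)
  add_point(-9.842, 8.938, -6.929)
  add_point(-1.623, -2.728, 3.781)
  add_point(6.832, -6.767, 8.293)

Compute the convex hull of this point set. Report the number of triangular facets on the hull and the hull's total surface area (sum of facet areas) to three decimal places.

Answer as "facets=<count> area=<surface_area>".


facets=10 area=950.908

7 of the 10 inputs are extreme points: [1, 2, 3, 4, 5, 7, 9].

Triangle areas on the boundary:
  f1: (p1, p2, p7) → 150.2787
  f2: (p3, p2, p7) → 191.5370
  f3: (p3, p1, p7) → 144.1518
  f4: (p3, p1, p5) → 76.8631
  f5: (p4, p1, p2) → 106.1334
  f6: (p4, p3, p2) → 95.8663
  f7: (p9, p1, p5) → 31.4060
  f8: (p9, p4, p1) → 54.9832
  f9: (p9, p3, p5) → 53.6704
  f10: (p9, p4, p3) → 46.0185
Σ area = 950.908

Euler characteristic 7−15+10 = 2 ✓


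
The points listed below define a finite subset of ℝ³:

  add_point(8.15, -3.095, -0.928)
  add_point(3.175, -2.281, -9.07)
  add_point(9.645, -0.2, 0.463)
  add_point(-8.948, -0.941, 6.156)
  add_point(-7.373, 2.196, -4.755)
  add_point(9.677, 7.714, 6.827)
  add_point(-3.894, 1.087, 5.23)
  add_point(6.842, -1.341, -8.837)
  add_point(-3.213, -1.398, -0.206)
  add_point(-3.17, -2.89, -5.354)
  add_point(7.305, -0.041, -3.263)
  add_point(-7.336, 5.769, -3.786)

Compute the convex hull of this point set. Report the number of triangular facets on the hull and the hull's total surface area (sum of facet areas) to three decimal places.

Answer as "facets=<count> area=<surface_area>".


Hull vertices (9/12): indices [0, 1, 2, 3, 4, 5, 7, 9, 11].

Facet areas (half cross-product norm):
  f1: (p0, p5, p3) → 121.9972
  f2: (p11, p5, p3) → 117.4892
  f3: (p7, p1, p0) → 15.3603
  f4: (p7, p11, p5) → 143.4036
  f5: (p7, p11, p1) → 22.5735
  f6: (p9, p0, p3) → 78.8210
  f7: (p9, p1, p0) → 35.3258
  f8: (p2, p0, p5) → 8.4033
  f9: (p2, p7, p5) → 36.0520
  f10: (p2, p7, p0) → 13.9919
  f11: (p4, p11, p1) → 20.3924
  f12: (p4, p9, p1) → 20.7601
  f13: (p4, p11, p3) → 21.2143
  f14: (p4, p9, p3) → 37.9415
Σ area = 693.726

Euler: V−E+F = 9−21+14 = 2.

facets=14 area=693.726


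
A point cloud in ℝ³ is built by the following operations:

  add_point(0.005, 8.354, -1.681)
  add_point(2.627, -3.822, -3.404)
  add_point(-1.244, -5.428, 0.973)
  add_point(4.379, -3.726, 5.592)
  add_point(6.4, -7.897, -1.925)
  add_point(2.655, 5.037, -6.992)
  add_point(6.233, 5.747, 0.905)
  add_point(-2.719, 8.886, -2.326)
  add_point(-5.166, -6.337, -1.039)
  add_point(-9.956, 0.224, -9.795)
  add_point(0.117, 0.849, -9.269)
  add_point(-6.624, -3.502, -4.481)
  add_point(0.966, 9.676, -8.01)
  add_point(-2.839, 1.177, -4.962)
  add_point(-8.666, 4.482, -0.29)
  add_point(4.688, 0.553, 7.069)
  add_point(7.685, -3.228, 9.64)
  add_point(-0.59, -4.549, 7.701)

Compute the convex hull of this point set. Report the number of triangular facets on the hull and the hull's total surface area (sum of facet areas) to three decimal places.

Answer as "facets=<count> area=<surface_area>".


Points on the hull: [0, 4, 5, 6, 7, 8, 9, 10, 12, 14, 15, 16, 17] (13 of 18).

Area of each hull facet:
  f1: (p8, p4, p9) → 63.6258
  f2: (p8, p14, p9) → 54.6215
  f3: (p10, p12, p9) → 44.6550
  f4: (p10, p4, p9) → 58.1970
  f5: (p17, p8, p14) → 56.9139
  f6: (p17, p4, p16) → 50.2271
  f7: (p17, p8, p4) → 54.7123
  f8: (p5, p10, p12) → 12.0066
  f9: (p5, p10, p4) → 35.1412
  f10: (p6, p0, p12) → 22.5955
  f11: (p6, p5, p12) → 21.2503
  f12: (p6, p4, p16) → 72.9205
  f13: (p6, p5, p4) → 58.5367
  f14: (p15, p17, p16) → 19.9784
  f15: (p15, p17, p14) → 53.2977
  f16: (p15, p6, p16) → 16.2878
  f17: (p15, p6, p0) → 27.9582
  f18: (p7, p0, p12) → 9.2495
  f19: (p7, p12, p9) → 45.9359
  f20: (p7, p14, p9) → 40.1187
  f21: (p7, p15, p14) → 55.6398
  f22: (p7, p15, p0) → 14.0113
Σ area = 887.881

Euler: V−E+F = 13−33+22 = 2.

facets=22 area=887.881


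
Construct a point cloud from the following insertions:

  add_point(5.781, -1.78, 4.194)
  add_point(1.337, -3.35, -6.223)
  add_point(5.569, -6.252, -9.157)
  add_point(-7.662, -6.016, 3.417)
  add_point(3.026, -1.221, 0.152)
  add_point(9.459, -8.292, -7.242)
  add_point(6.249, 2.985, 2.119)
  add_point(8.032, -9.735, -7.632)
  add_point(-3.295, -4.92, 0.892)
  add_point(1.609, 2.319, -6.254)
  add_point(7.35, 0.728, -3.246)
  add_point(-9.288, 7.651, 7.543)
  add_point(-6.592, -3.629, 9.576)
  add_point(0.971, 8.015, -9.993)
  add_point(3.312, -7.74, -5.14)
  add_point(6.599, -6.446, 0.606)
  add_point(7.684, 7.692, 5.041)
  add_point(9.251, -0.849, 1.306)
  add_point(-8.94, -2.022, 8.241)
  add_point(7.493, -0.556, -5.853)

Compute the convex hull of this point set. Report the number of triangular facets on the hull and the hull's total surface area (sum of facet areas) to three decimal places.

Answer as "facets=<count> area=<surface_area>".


facets=24 area=1080.813

Points on the hull: [0, 1, 2, 3, 5, 7, 11, 12, 13, 15, 16, 17, 18, 19] (14 of 20).

Per-facet area ½‖(b−a)×(c−a)‖:
  f1: (p16, p13, p11) → 136.0070
  f2: (p16, p12, p11) → 98.9779
  f3: (p3, p13, p11) → 139.8009
  f4: (p19, p13, p5) → 28.9613
  f5: (p19, p16, p5) → 39.0060
  f6: (p19, p16, p13) → 77.8944
  f7: (p18, p12, p11) → 12.5616
  f8: (p18, p3, p11) → 25.3591
  f9: (p18, p3, p12) → 9.9335
  f10: (p2, p13, p5) → 26.5233
  f11: (p0, p16, p12) → 63.4687
  f12: (p0, p15, p12) → 39.1061
  f13: (p7, p3, p12) → 58.0897
  f14: (p7, p15, p12) → 51.8849
  f15: (p7, p15, p5) → 8.8009
  f16: (p7, p2, p5) → 4.6585
  f17: (p7, p2, p3) → 40.7313
  f18: (p1, p3, p13) → 74.1031
  f19: (p1, p2, p13) → 33.4044
  f20: (p1, p2, p3) → 26.8663
  f21: (p17, p0, p16) → 21.3903
  f22: (p17, p0, p15) → 12.9608
  f23: (p17, p16, p5) → 23.9833
  f24: (p17, p15, p5) → 26.3393
Σ area = 1080.813

Euler characteristic 14−36+24 = 2 ✓


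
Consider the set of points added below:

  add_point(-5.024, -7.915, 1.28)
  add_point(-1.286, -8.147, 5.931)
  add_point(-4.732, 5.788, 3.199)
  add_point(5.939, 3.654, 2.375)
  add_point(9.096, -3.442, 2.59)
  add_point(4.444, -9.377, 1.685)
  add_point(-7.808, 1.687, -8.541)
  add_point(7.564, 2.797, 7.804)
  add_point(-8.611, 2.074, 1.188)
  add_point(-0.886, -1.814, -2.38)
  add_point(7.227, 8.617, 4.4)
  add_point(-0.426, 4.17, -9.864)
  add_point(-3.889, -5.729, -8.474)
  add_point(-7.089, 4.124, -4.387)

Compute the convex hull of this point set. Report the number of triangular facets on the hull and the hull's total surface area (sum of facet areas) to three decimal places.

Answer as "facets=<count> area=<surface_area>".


facets=20 area=895.097

Hull vertices (12/14): indices [0, 1, 2, 4, 5, 6, 7, 8, 10, 11, 12, 13].

Triangle areas on the boundary:
  f1: (p11, p10, p4) → 98.2909
  f2: (p12, p11, p4) → 87.2172
  f3: (p13, p11, p10) → 71.1335
  f4: (p2, p1, p8) → 38.5345
  f5: (p2, p13, p8) → 17.5437
  f6: (p2, p13, p10) → 45.4933
  f7: (p7, p10, p4) → 26.2481
  f8: (p7, p2, p10) → 41.4686
  f9: (p7, p2, p1) → 85.7077
  f10: (p0, p1, p8) → 30.6437
  f11: (p5, p12, p4) → 50.0859
  f12: (p5, p7, p4) → 26.2221
  f13: (p5, p7, p1) → 49.2455
  f14: (p5, p0, p12) → 48.1988
  f15: (p5, p0, p1) → 21.5856
  f16: (p6, p12, p11) → 32.7201
  f17: (p6, p13, p11) → 19.0096
  f18: (p6, p13, p8) → 12.2497
  f19: (p6, p0, p8) → 51.7650
  f20: (p6, p0, p12) → 41.7336
Σ area = 895.097

Check V−E+F: 12 − 30 + 20 = 2.


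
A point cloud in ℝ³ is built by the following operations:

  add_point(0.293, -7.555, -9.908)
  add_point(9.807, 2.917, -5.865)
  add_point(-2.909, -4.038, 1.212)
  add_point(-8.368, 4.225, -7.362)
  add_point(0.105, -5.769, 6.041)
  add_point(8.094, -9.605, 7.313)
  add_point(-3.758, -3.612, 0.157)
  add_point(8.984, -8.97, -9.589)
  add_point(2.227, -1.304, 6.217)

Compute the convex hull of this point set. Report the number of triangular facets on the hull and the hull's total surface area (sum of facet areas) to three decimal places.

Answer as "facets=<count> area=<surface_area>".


facets=12 area=799.294

Extreme-point indices: [0, 1, 3, 4, 5, 6, 7, 8] — 8 of 9 on the boundary.

Triangle areas on the boundary:
  f1: (p8, p1, p3) → 123.4171
  f2: (p8, p5, p1) → 76.0139
  f3: (p7, p1, p3) → 114.0963
  f4: (p7, p0, p3) → 46.8939
  f5: (p7, p5, p1) → 102.1275
  f6: (p7, p0, p5) → 74.6157
  f7: (p6, p0, p3) → 66.8385
  f8: (p4, p8, p3) → 44.7406
  f9: (p4, p6, p3) → 18.1018
  f10: (p4, p8, p5) → 22.1441
  f11: (p4, p6, p0) → 38.7059
  f12: (p4, p0, p5) → 71.5990
Σ area = 799.294

Check V−E+F: 8 − 18 + 12 = 2.


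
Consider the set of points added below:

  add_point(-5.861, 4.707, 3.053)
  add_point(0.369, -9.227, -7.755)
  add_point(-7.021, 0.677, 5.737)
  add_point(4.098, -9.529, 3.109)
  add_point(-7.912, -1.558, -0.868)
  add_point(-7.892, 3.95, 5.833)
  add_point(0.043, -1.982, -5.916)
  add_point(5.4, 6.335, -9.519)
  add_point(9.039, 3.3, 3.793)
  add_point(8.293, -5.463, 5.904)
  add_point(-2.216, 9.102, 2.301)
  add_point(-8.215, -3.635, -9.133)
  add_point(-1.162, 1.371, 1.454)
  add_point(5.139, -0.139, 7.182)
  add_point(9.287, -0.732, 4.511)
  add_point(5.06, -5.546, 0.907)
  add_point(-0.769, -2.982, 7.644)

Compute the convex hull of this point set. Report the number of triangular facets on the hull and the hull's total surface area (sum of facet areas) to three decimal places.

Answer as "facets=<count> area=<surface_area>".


Extreme-point indices: [1, 2, 3, 4, 5, 7, 8, 9, 10, 11, 13, 14, 16] — 13 of 17 on the boundary.

Facet areas (half cross-product norm):
  f1: (p7, p10, p11) → 114.0252
  f2: (p1, p7, p11) → 81.8138
  f3: (p8, p7, p14) → 26.6737
  f4: (p8, p7, p10) → 81.0974
  f5: (p3, p4, p2) → 51.6770
  f6: (p3, p1, p11) → 54.1723
  f7: (p3, p4, p11) → 62.9696
  f8: (p13, p8, p10) → 38.4242
  f9: (p13, p8, p14) → 10.1662
  f10: (p9, p3, p1) → 29.7158
  f11: (p9, p7, p14) → 32.4674
  f12: (p9, p1, p7) → 128.2403
  f13: (p9, p13, p14) → 12.2432
  f14: (p5, p13, p10) → 52.6786
  f15: (p5, p10, p11) → 70.5661
  f16: (p5, p4, p2) → 11.3562
  f17: (p5, p4, p11) → 15.8512
  f18: (p16, p9, p13) → 20.6647
  f19: (p16, p5, p2) → 9.3144
  f20: (p16, p5, p13) → 31.4068
  f21: (p16, p3, p2) → 26.4414
  f22: (p16, p9, p3) → 28.7120
Σ area = 990.677

Euler characteristic 13−33+22 = 2 ✓

facets=22 area=990.677


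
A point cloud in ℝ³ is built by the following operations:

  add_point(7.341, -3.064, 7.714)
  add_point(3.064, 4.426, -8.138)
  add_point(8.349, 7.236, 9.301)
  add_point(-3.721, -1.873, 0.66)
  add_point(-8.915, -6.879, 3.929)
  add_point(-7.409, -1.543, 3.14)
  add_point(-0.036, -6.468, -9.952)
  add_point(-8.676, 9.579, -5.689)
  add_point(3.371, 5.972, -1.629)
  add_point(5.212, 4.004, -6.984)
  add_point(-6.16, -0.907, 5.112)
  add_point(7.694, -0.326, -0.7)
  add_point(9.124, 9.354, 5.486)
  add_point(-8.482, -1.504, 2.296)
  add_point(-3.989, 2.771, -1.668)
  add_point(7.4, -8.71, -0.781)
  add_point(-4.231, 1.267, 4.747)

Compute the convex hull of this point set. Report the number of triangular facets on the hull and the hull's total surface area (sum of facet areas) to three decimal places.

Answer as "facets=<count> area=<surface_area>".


13 of the 17 inputs are extreme points: [0, 1, 2, 4, 6, 7, 9, 10, 11, 12, 13, 15, 16].

Triangle areas on the boundary:
  f1: (p6, p15, p4) → 94.0352
  f2: (p6, p7, p4) → 140.0564
  f3: (p0, p15, p4) → 83.2450
  f4: (p0, p15, p12) → 59.7550
  f5: (p11, p15, p12) → 25.9596
  f6: (p1, p7, p12) → 102.3056
  f7: (p1, p6, p7) → 73.8808
  f8: (p13, p7, p4) → 12.8884
  f9: (p13, p10, p4) → 10.4170
  f10: (p13, p10, p7) → 23.9081
  f11: (p16, p10, p7) → 19.4926
  f12: (p2, p0, p12) → 21.6764
  f13: (p2, p16, p10) → 11.9955
  f14: (p2, p0, p4) → 84.1573
  f15: (p2, p10, p4) → 33.1349
  f16: (p2, p7, p12) → 44.2081
  f17: (p2, p16, p7) → 99.4308
  f18: (p9, p11, p12) → 46.4488
  f19: (p9, p1, p12) → 14.1379
  f20: (p9, p11, p15) → 28.7364
  f21: (p9, p6, p15) → 69.3893
  f22: (p9, p1, p6) → 14.0401
Σ area = 1113.299

Euler: V−E+F = 13−33+22 = 2.

facets=22 area=1113.299


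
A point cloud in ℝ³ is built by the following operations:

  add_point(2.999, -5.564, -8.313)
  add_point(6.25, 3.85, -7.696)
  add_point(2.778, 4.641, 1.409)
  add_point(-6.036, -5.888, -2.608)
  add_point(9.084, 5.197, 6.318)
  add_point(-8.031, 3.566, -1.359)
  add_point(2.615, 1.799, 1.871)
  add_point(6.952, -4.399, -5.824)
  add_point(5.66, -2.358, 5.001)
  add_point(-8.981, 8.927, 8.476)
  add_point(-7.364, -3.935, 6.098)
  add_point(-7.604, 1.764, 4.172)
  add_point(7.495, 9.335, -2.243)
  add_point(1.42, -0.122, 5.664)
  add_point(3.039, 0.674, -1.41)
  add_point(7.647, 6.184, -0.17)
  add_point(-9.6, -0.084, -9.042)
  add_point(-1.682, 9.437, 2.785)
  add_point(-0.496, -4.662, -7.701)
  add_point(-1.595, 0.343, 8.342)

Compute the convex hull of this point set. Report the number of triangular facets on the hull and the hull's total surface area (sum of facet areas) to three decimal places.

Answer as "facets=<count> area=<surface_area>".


facets=22 area=1069.797

Points on the hull: [0, 1, 3, 4, 7, 8, 9, 10, 12, 16, 17, 18, 19] (13 of 20).

Triangle areas on the boundary:
  f1: (p12, p9, p4) → 88.5962
  f2: (p12, p7, p4) → 67.2846
  f3: (p10, p9, p16) → 103.6414
  f4: (p10, p3, p16) → 37.2409
  f5: (p0, p7, p3) → 23.2896
  f6: (p17, p9, p16) → 79.3297
  f7: (p17, p12, p16) → 89.3880
  f8: (p17, p12, p9) → 8.3726
  f9: (p19, p9, p4) → 64.7476
  f10: (p19, p10, p9) → 42.5159
  f11: (p8, p7, p3) → 70.6023
  f12: (p8, p10, p3) → 58.1768
  f13: (p8, p19, p10) → 29.6024
  f14: (p8, p7, p4) → 44.8313
  f15: (p8, p19, p4) → 35.4070
  f16: (p18, p3, p16) → 34.2696
  f17: (p18, p0, p16) → 6.7451
  f18: (p18, p0, p3) → 8.9771
  f19: (p1, p12, p7) → 28.5226
  f20: (p1, p0, p7) → 20.4030
  f21: (p1, p12, p16) → 59.3963
  f22: (p1, p0, p16) → 68.4566
Σ area = 1069.797

Check V−E+F: 13 − 33 + 22 = 2.


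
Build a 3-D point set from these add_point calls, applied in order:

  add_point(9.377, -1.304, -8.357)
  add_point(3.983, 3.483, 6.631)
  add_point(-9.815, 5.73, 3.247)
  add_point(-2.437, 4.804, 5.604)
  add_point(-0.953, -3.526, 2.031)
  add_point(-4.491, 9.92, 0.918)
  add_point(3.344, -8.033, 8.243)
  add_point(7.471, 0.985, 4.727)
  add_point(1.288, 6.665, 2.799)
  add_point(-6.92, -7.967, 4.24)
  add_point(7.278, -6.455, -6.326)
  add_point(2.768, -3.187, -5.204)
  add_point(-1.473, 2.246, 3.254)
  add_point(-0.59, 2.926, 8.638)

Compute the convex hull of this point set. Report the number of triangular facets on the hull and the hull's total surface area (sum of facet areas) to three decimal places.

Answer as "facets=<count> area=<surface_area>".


facets=18 area=833.766

11 of the 14 inputs are extreme points: [0, 1, 2, 5, 6, 7, 8, 9, 10, 11, 13].

Triangle areas on the boundary:
  f1: (p9, p13, p2) → 69.0481
  f2: (p9, p13, p6) → 61.0594
  f3: (p5, p13, p2) → 37.5750
  f4: (p11, p9, p2) → 97.9357
  f5: (p11, p5, p2) → 57.9685
  f6: (p11, p5, p0) → 57.3607
  f7: (p10, p9, p6) → 83.0938
  f8: (p10, p11, p0) → 16.6277
  f9: (p10, p11, p9) → 35.8846
  f10: (p7, p10, p0) → 38.6032
  f11: (p7, p10, p6) → 68.5867
  f12: (p1, p5, p13) → 27.9370
  f13: (p1, p13, p6) → 28.5769
  f14: (p1, p7, p6) → 24.6841
  f15: (p8, p1, p5) → 10.3217
  f16: (p8, p1, p7) → 12.3039
  f17: (p8, p5, p0) → 48.4014
  f18: (p8, p7, p0) → 57.7974
Σ area = 833.766

Euler: V−E+F = 11−27+18 = 2.


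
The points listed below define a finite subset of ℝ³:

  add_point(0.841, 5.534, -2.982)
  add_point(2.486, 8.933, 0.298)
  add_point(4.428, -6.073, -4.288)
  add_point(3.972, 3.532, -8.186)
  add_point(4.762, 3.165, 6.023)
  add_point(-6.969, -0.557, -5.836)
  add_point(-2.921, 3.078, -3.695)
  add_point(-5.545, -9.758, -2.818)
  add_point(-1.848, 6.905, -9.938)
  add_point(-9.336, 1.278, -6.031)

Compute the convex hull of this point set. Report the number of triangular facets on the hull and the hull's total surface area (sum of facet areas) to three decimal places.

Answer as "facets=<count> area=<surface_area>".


Extreme-point indices: [1, 2, 3, 4, 7, 8, 9] — 7 of 10 on the boundary.

Triangle areas on the boundary:
  f1: (p7, p4, p9) → 107.0403
  f2: (p8, p7, p9) → 56.8935
  f3: (p2, p7, p4) → 73.4820
  f4: (p2, p8, p7) → 83.0307
  f5: (p1, p4, p9) → 64.4608
  f6: (p1, p8, p9) → 57.3039
  f7: (p3, p2, p8) → 29.3596
  f8: (p3, p1, p8) → 34.8212
  f9: (p3, p2, p4) → 67.6467
  f10: (p3, p1, p4) → 42.3222
Σ area = 616.361

Check V−E+F: 7 − 15 + 10 = 2.

facets=10 area=616.361


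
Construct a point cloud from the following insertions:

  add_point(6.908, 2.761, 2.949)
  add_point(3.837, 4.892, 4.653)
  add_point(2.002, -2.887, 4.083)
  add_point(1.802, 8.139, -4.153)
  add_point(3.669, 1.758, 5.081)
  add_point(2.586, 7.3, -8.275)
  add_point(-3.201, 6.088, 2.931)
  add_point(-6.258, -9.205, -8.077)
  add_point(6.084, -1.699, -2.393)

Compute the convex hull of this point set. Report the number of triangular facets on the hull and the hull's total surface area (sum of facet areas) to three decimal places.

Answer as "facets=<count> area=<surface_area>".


facets=14 area=534.909

Extreme-point indices: [0, 1, 2, 3, 4, 5, 6, 7, 8] — 9 of 9 on the boundary.

Per-facet area ½‖(b−a)×(c−a)‖:
  f1: (p1, p4, p0) → 5.9119
  f2: (p1, p6, p4) → 11.5128
  f3: (p1, p3, p0) → 19.7046
  f4: (p1, p6, p3) → 31.0658
  f5: (p5, p3, p0) → 19.3615
  f6: (p5, p8, p0) → 39.5054
  f7: (p5, p8, p7) → 87.6329
  f8: (p5, p6, p7) → 112.8119
  f9: (p5, p6, p3) → 10.8173
  f10: (p2, p4, p0) → 9.2709
  f11: (p2, p8, p0) → 23.8462
  f12: (p2, p8, p7) → 59.0672
  f13: (p2, p6, p7) → 83.5045
  f14: (p2, p6, p4) → 20.8957
Σ area = 534.909

Euler characteristic 9−21+14 = 2 ✓
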